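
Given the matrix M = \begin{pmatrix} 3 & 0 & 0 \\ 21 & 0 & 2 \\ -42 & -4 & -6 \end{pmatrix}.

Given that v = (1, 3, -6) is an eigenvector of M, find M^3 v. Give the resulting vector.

First find the eigenvalue: Mv = (3, 9, -18) = 3·(1, 3, -6), so λ = 3.
Then M^3 v = λ^3·v = 3^3·(1, 3, -6) = 27·(1, 3, -6) = (27, 81, -162).

(27, 81, -162)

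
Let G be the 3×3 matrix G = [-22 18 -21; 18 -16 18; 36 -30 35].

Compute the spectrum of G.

-4, -1, 2

Compute the characteristic polynomial p(λ) = det(λI - G).
Expanding the 3×3 determinant: p(λ) = λ^3 + 3λ^2 - 6λ - 8.
Try λ = 2: p(2) = 0, so 2 is a root.
Factor out (λ - 2): p(λ) = (λ - 2)·(λ^2 + 5λ + 4).
The quadratic factors as (λ + 4)·(λ + 1).
Eigenvalues: -4, -1, 2.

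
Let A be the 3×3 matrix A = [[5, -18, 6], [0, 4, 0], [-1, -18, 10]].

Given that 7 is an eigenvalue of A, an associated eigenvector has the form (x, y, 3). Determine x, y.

We need (A - 7I)v = 0.
A - 7I = [[-2, -18, 6], [0, -3, 0], [-1, -18, 3]].
Row 1: (-2)·x + (-18)·y + (6)·3 = 0
Row 2: (0)·x + (-3)·y + (0)·3 = 0
Row 3: (-1)·x + (-18)·y + (3)·3 = 0
Solving gives x = 9, y = 0.
Check: A·(9, 0, 3) = (63, 0, 21) = 7·(9, 0, 3).

9, 0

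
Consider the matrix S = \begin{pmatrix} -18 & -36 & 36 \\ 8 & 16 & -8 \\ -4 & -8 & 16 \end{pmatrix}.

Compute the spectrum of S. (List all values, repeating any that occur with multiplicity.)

0, 6, 8

Compute the characteristic polynomial p(λ) = det(λI - S).
Expanding the 3×3 determinant: p(λ) = λ^3 - 14λ^2 + 48λ.
Try λ = 6: p(6) = 0, so 6 is a root.
Dividing by (λ - 6) leaves λ^2 - 8λ.
The quadratic factors as λ·(λ - 8).
Eigenvalues: 0, 6, 8.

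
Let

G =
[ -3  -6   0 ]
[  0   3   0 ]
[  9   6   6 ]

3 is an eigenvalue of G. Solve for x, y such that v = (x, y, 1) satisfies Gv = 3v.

-1, 1

We need (G - 3I)v = 0.
G - 3I = [[-6, -6, 0], [0, 0, 0], [9, 6, 3]].
Row 1: (-6)·x + (-6)·y + (0)·1 = 0
Row 2: (0)·x + (0)·y + (0)·1 = 0
Row 3: (9)·x + (6)·y + (3)·1 = 0
Solving gives x = -1, y = 1.
Check: G·(-1, 1, 1) = (-3, 3, 3) = 3·(-1, 1, 1).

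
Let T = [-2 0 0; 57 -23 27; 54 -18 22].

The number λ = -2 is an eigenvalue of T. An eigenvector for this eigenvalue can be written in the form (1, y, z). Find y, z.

We need (T + 2I)v = 0.
T + 2I = [[0, 0, 0], [57, -21, 27], [54, -18, 24]].
Row 1: (0)·1 + (0)·y + (0)·z = 0
Row 2: (57)·1 + (-21)·y + (27)·z = 0
Row 3: (54)·1 + (-18)·y + (24)·z = 0
Solving gives y = -5, z = -6.
Check: T·(1, -5, -6) = (-2, 10, 12) = -2·(1, -5, -6).

-5, -6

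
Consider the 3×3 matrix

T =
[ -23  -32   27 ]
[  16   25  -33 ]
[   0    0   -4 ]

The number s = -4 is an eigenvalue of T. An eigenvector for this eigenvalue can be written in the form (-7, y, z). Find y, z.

We need (T + 4I)v = 0.
T + 4I = [[-19, -32, 27], [16, 29, -33], [0, 0, 0]].
Row 1: (-19)·-7 + (-32)·y + (27)·z = 0
Row 2: (16)·-7 + (29)·y + (-33)·z = 0
Row 3: (0)·-7 + (0)·y + (0)·z = 0
Solving gives y = 5, z = 1.
Check: T·(-7, 5, 1) = (28, -20, -4) = -4·(-7, 5, 1).

5, 1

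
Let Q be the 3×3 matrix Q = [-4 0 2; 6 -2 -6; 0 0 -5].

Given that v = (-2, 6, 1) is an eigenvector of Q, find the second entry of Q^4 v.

First find the eigenvalue: Qv = (10, -30, -5) = -5·(-2, 6, 1), so λ = -5.
Then Q^4 v = λ^4·v = (-5)^4·(-2, 6, 1) = 625·(-2, 6, 1) = (-1250, 3750, 625).

3750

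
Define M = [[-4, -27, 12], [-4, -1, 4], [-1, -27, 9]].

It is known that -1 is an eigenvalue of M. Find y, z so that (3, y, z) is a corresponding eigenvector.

We need (M + 1I)v = 0.
M + 1I = [[-3, -27, 12], [-4, 0, 4], [-1, -27, 10]].
Row 1: (-3)·3 + (-27)·y + (12)·z = 0
Row 2: (-4)·3 + (0)·y + (4)·z = 0
Row 3: (-1)·3 + (-27)·y + (10)·z = 0
Solving gives y = 1, z = 3.
Check: M·(3, 1, 3) = (-3, -1, -3) = -1·(3, 1, 3).

1, 3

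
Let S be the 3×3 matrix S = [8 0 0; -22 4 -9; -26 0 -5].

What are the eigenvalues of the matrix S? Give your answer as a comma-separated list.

Set up det(λI - S) = 0.
Expanding along the first row, p(λ) = λ^3 - 7λ^2 - 28λ + 160.
Since p(-5) = 0, λ = -5 is a root.
Dividing by (λ + 5) leaves λ^2 - 12λ + 32.
The quadratic factors as (λ - 4)·(λ - 8).
Eigenvalues: -5, 4, 8.

-5, 4, 8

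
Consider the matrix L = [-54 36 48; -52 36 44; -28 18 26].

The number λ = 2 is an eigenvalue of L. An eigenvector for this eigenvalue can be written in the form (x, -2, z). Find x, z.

-3, -2

We need (L - 2I)v = 0.
L - 2I = [[-56, 36, 48], [-52, 34, 44], [-28, 18, 24]].
Row 1: (-56)·x + (36)·-2 + (48)·z = 0
Row 2: (-52)·x + (34)·-2 + (44)·z = 0
Row 3: (-28)·x + (18)·-2 + (24)·z = 0
Solving gives x = -3, z = -2.
Check: L·(-3, -2, -2) = (-6, -4, -4) = 2·(-3, -2, -2).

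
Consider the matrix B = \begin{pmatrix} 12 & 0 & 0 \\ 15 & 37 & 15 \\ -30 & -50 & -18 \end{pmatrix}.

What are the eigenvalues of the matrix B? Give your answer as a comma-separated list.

Compute the characteristic polynomial p(t) = det(tI - B).
Expanding along the first row, p(t) = t^3 - 31t^2 + 312t - 1008.
Try t = 7: p(7) = 0, so 7 is a root.
Factor out (t - 7): p(t) = (t - 7)·(t^2 - 24t + 144).
The quadratic factor is (t - 12)^2.
Eigenvalues: 7, 12, 12.

7, 12, 12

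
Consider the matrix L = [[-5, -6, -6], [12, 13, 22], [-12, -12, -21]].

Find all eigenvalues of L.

-9, -5, 1

Compute the characteristic polynomial p(lambda) = det(lambda·I - L).
Expanding the 3×3 determinant: p(lambda) = lambda^3 + 13·lambda^2 + 31·lambda - 45.
Rational-root test: lambda = 1 gives p(1) = 0.
Factor out (lambda - 1): p(lambda) = (lambda - 1)·(lambda^2 + 14·lambda + 45).
The quadratic factors as (lambda + 9)·(lambda + 5).
Eigenvalues: -9, -5, 1.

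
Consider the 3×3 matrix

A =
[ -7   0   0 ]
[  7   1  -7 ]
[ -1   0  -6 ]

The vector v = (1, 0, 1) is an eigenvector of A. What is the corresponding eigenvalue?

Compute Av: A·(1, 0, 1) = (-7, 0, -7).
Since Av = λv, compare component 1: -7 = λ·1, so λ = -7.

-7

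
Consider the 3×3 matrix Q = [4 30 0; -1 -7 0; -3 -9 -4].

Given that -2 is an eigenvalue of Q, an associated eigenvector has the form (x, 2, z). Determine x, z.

We need (Q + 2I)v = 0.
Q + 2I = [[6, 30, 0], [-1, -5, 0], [-3, -9, -2]].
Row 1: (6)·x + (30)·2 + (0)·z = 0
Row 2: (-1)·x + (-5)·2 + (0)·z = 0
Row 3: (-3)·x + (-9)·2 + (-2)·z = 0
Solving gives x = -10, z = 6.
Check: Q·(-10, 2, 6) = (20, -4, -12) = -2·(-10, 2, 6).

-10, 6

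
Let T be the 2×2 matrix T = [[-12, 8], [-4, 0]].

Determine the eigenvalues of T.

-8, -4

det(T - λI) = (-12 - λ)(0 - λ) - (8)·(-4) = λ^2 + 12λ + 32.
This factors as (λ + 8)·(λ + 4) = 0.
Eigenvalues: -8, -4.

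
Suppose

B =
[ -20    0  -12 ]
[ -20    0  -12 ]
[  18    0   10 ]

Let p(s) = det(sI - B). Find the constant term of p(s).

0

p(s) = s^3 + 10s^2 + 16s.
The constant term is 0.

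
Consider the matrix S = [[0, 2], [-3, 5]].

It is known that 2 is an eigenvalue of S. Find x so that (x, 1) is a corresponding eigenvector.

We need (S - 2I)v = 0.
S - 2I = [[-2, 2], [-3, 3]].
Row 1: (-2)·x + (2)·1 = 0
Row 2: (-3)·x + (3)·1 = 0
Solving gives x = 1.
Check: S·(1, 1) = (2, 2) = 2·(1, 1).

1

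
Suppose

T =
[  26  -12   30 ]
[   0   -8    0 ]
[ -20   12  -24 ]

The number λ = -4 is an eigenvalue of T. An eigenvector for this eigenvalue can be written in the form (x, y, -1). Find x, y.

We need (T + 4I)v = 0.
T + 4I = [[30, -12, 30], [0, -4, 0], [-20, 12, -20]].
Row 1: (30)·x + (-12)·y + (30)·-1 = 0
Row 2: (0)·x + (-4)·y + (0)·-1 = 0
Row 3: (-20)·x + (12)·y + (-20)·-1 = 0
Solving gives x = 1, y = 0.
Check: T·(1, 0, -1) = (-4, 0, 4) = -4·(1, 0, -1).

1, 0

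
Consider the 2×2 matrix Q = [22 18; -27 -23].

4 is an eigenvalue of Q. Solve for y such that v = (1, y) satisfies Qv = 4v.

We need (Q - 4I)v = 0.
Q - 4I = [[18, 18], [-27, -27]].
Row 1: (18)·1 + (18)·y = 0
Row 2: (-27)·1 + (-27)·y = 0
Solving gives y = -1.
Check: Q·(1, -1) = (4, -4) = 4·(1, -1).

-1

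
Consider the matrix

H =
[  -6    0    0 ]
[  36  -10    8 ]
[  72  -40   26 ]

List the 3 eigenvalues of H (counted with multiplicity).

Compute the characteristic polynomial p(r) = det(rI - H).
Cofactor expansion gives p(r) = r^3 - 10r^2 - 36r + 360.
Rational-root test: r = -6 gives p(-6) = 0.
Factor out (r + 6): p(r) = (r + 6)·(r^2 - 16r + 60).
The quadratic factors as (r - 6)·(r - 10).
Eigenvalues: -6, 6, 10.

-6, 6, 10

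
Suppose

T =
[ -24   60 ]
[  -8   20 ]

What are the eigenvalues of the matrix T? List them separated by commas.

-4, 0

det(T - μI) = (-24 - μ)(20 - μ) - (60)·(-8) = μ^2 + 4μ.
This factors as (μ + 4)·μ = 0.
Eigenvalues: -4, 0.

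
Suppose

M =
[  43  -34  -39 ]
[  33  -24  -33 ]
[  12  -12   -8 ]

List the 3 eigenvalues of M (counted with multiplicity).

-2, 4, 9

The characteristic polynomial is p(lambda) = det(lambda·I - M).
Cofactor expansion gives p(lambda) = lambda^3 - 11·lambda^2 + 10·lambda + 72.
Try lambda = -2: p(-2) = 0, so -2 is a root.
Factor out (lambda + 2): p(lambda) = (lambda + 2)·(lambda^2 - 13·lambda + 36).
The quadratic factors as (lambda - 4)·(lambda - 9).
Eigenvalues: -2, 4, 9.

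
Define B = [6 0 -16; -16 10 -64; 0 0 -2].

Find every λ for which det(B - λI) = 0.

The characteristic polynomial is p(λ) = det(λI - B).
Expanding the 3×3 determinant: p(λ) = λ^3 - 14λ^2 + 28λ + 120.
Try λ = 6: p(6) = 0, so 6 is a root.
Factor out (λ - 6): p(λ) = (λ - 6)·(λ^2 - 8λ - 20).
The quadratic factors as (λ + 2)·(λ - 10).
Eigenvalues: -2, 6, 10.

-2, 6, 10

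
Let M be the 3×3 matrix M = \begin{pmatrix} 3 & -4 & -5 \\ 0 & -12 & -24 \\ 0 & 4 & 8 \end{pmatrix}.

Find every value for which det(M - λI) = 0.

-4, 0, 3

Set up det(λI - M) = 0.
Cofactor expansion gives p(λ) = λ^3 + λ^2 - 12λ.
Since p(0) = 0, λ = 0 is a root.
Factor out λ: p(λ) = λ·(λ^2 + λ - 12).
The quadratic factors as (λ + 4)·(λ - 3).
Eigenvalues: -4, 0, 3.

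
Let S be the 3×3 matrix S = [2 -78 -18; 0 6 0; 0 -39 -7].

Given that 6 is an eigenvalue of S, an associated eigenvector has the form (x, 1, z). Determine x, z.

-6, -3

We need (S - 6I)v = 0.
S - 6I = [[-4, -78, -18], [0, 0, 0], [0, -39, -13]].
Row 1: (-4)·x + (-78)·1 + (-18)·z = 0
Row 2: (0)·x + (0)·1 + (0)·z = 0
Row 3: (0)·x + (-39)·1 + (-13)·z = 0
Solving gives x = -6, z = -3.
Check: S·(-6, 1, -3) = (-36, 6, -18) = 6·(-6, 1, -3).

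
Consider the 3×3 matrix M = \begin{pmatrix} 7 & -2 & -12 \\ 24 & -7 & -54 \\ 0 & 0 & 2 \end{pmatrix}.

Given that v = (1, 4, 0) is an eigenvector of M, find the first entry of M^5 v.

First find the eigenvalue: Mv = (-1, -4, 0) = -1·(1, 4, 0), so λ = -1.
Then M^5 v = λ^5·v = (-1)^5·(1, 4, 0) = -1·(1, 4, 0) = (-1, -4, 0).

-1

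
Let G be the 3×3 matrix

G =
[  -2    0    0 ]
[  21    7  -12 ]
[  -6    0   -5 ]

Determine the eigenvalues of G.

Set up det(λI - G) = 0.
Expanding the 3×3 determinant: p(λ) = λ^3 - 39λ - 70.
Since p(-5) = 0, λ = -5 is a root.
Factor out (λ + 5): p(λ) = (λ + 5)·(λ^2 - 5λ - 14).
The quadratic factors as (λ + 2)·(λ - 7).
Eigenvalues: -5, -2, 7.

-5, -2, 7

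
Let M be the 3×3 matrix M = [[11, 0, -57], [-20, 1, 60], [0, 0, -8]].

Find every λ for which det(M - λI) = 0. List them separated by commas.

-8, 1, 11

Compute the characteristic polynomial p(r) = det(rI - M).
Cofactor expansion gives p(r) = r^3 - 4r^2 - 85r + 88.
Since p(1) = 0, r = 1 is a root.
Dividing by (r - 1) leaves r^2 - 3r - 88.
The quadratic factors as (r + 8)·(r - 11).
Eigenvalues: -8, 1, 11.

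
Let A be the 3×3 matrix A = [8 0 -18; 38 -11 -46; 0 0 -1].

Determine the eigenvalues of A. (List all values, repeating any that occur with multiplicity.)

-11, -1, 8

The characteristic polynomial is p(lambda) = det(lambda·I - A).
Expanding the 3×3 determinant: p(lambda) = lambda^3 + 4·lambda^2 - 85·lambda - 88.
Since p(-1) = 0, lambda = -1 is a root.
Dividing by (lambda + 1) leaves lambda^2 + 3·lambda - 88.
The quadratic factors as (lambda + 11)·(lambda - 8).
Eigenvalues: -11, -1, 8.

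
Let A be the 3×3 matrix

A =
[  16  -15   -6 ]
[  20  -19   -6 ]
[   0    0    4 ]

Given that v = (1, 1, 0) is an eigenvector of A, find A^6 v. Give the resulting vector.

First find the eigenvalue: Av = (1, 1, 0) = 1·(1, 1, 0), so λ = 1.
Then A^6 v = λ^6·v = 1^6·(1, 1, 0) = 1·(1, 1, 0) = (1, 1, 0).

(1, 1, 0)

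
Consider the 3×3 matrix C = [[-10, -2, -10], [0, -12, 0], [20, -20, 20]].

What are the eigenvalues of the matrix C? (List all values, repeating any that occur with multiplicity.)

-12, 0, 10

The characteristic polynomial is p(λ) = det(λI - C).
Expanding the 3×3 determinant: p(λ) = λ^3 + 2λ^2 - 120λ.
Try λ = 0: p(0) = 0, so 0 is a root.
Dividing by λ leaves λ^2 + 2λ - 120.
The quadratic factors as (λ + 12)·(λ - 10).
Eigenvalues: -12, 0, 10.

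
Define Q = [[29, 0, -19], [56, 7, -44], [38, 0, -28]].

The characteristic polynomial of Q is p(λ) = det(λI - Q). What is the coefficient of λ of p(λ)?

p(λ) = λ^3 - 8λ^2 - 83λ + 630.
The coefficient of λ is -83.

-83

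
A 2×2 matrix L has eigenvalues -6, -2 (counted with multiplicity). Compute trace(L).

-8

trace(L) is the sum of the eigenvalues: (-6) + (-2) = -8.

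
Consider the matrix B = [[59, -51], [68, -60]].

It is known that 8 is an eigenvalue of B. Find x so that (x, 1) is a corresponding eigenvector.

We need (B - 8I)v = 0.
B - 8I = [[51, -51], [68, -68]].
Row 1: (51)·x + (-51)·1 = 0
Row 2: (68)·x + (-68)·1 = 0
Solving gives x = 1.
Check: B·(1, 1) = (8, 8) = 8·(1, 1).

1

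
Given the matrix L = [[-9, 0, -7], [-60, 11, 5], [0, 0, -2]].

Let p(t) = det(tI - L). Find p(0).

-198

p(0) = det(0·I − L) = det(−L) = (−1)^3·det(L).
det(L) = 198, so p(0) = -198.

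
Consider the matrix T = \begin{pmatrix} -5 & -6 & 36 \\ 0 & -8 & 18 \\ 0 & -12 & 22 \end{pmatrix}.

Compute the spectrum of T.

-5, 4, 10

Set up det(μI - T) = 0.
Expanding the 3×3 determinant: p(μ) = μ^3 - 9μ^2 - 30μ + 200.
Rational-root test: μ = 4 gives p(4) = 0.
Dividing by (μ - 4) leaves μ^2 - 5μ - 50.
The quadratic factors as (μ + 5)·(μ - 10).
Eigenvalues: -5, 4, 10.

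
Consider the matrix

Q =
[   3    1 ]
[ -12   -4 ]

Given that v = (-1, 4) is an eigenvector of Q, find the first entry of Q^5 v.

First find the eigenvalue: Qv = (1, -4) = -1·(-1, 4), so λ = -1.
Then Q^5 v = λ^5·v = (-1)^5·(-1, 4) = -1·(-1, 4) = (1, -4).

1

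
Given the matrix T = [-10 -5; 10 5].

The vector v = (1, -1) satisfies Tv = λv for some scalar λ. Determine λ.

-5

Compute Tv: T·(1, -1) = (-5, 5).
Since Tv = λv, compare component 1: -5 = λ·1, so λ = -5.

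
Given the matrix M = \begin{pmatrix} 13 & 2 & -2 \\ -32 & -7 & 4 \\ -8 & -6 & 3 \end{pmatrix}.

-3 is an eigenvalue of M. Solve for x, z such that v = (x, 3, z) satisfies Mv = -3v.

We need (M + 3I)v = 0.
M + 3I = [[16, 2, -2], [-32, -4, 4], [-8, -6, 6]].
Row 1: (16)·x + (2)·3 + (-2)·z = 0
Row 2: (-32)·x + (-4)·3 + (4)·z = 0
Row 3: (-8)·x + (-6)·3 + (6)·z = 0
Solving gives x = 0, z = 3.
Check: M·(0, 3, 3) = (0, -9, -9) = -3·(0, 3, 3).

0, 3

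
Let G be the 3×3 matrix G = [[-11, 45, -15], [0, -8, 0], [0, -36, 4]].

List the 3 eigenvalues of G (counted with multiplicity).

-11, -8, 4

Compute the characteristic polynomial p(μ) = det(μI - G).
Expanding the 3×3 determinant: p(μ) = μ^3 + 15μ^2 + 12μ - 352.
Since p(4) = 0, μ = 4 is a root.
Dividing by (μ - 4) leaves μ^2 + 19μ + 88.
The quadratic factors as (μ + 11)·(μ + 8).
Eigenvalues: -11, -8, 4.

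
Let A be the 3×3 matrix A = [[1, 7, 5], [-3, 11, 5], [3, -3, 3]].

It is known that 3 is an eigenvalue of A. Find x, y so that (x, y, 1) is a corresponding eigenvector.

-1, -1

We need (A - 3I)v = 0.
A - 3I = [[-2, 7, 5], [-3, 8, 5], [3, -3, 0]].
Row 1: (-2)·x + (7)·y + (5)·1 = 0
Row 2: (-3)·x + (8)·y + (5)·1 = 0
Row 3: (3)·x + (-3)·y + (0)·1 = 0
Solving gives x = -1, y = -1.
Check: A·(-1, -1, 1) = (-3, -3, 3) = 3·(-1, -1, 1).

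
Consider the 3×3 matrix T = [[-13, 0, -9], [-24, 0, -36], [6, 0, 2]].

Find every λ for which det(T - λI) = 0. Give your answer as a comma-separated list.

Set up det(λI - T) = 0.
Expanding the 3×3 determinant: p(λ) = λ^3 + 11λ^2 + 28λ.
Rational-root test: λ = -4 gives p(-4) = 0.
Dividing by (λ + 4) leaves λ^2 + 7λ.
The quadratic factors as (λ + 7)·λ.
Eigenvalues: -7, -4, 0.

-7, -4, 0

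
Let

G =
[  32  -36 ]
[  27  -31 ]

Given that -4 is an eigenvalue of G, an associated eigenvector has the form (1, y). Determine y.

1

We need (G + 4I)v = 0.
G + 4I = [[36, -36], [27, -27]].
Row 1: (36)·1 + (-36)·y = 0
Row 2: (27)·1 + (-27)·y = 0
Solving gives y = 1.
Check: G·(1, 1) = (-4, -4) = -4·(1, 1).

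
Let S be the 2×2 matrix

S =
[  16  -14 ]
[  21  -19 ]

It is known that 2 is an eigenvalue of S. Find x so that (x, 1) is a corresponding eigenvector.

1

We need (S - 2I)v = 0.
S - 2I = [[14, -14], [21, -21]].
Row 1: (14)·x + (-14)·1 = 0
Row 2: (21)·x + (-21)·1 = 0
Solving gives x = 1.
Check: S·(1, 1) = (2, 2) = 2·(1, 1).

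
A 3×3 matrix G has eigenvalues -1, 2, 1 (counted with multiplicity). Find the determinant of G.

-2

det(G) is the product of the eigenvalues: (-1) · (2) · (1) = -2.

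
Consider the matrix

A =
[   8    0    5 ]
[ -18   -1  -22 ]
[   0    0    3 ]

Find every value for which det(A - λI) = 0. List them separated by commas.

Compute the characteristic polynomial p(μ) = det(μI - A).
Expanding along the first row, p(μ) = μ^3 - 10μ^2 + 13μ + 24.
Rational-root test: μ = -1 gives p(-1) = 0.
Factor out (μ + 1): p(μ) = (μ + 1)·(μ^2 - 11μ + 24).
The quadratic factors as (μ - 3)·(μ - 8).
Eigenvalues: -1, 3, 8.

-1, 3, 8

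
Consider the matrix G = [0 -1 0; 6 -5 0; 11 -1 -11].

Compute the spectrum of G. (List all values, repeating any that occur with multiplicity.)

The characteristic polynomial is p(t) = det(tI - G).
Expanding the 3×3 determinant: p(t) = t^3 + 16t^2 + 61t + 66.
Rational-root test: t = -3 gives p(-3) = 0.
Factor out (t + 3): p(t) = (t + 3)·(t^2 + 13t + 22).
The quadratic factors as (t + 11)·(t + 2).
Eigenvalues: -11, -3, -2.

-11, -3, -2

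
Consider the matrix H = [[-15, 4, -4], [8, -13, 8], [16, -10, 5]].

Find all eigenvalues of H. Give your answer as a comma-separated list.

-11, -7, -5

Compute the characteristic polynomial p(λ) = det(λI - H).
Cofactor expansion gives p(λ) = λ^3 + 23λ^2 + 167λ + 385.
Try λ = -5: p(-5) = 0, so -5 is a root.
Factor out (λ + 5): p(λ) = (λ + 5)·(λ^2 + 18λ + 77).
The quadratic factors as (λ + 11)·(λ + 7).
Eigenvalues: -11, -7, -5.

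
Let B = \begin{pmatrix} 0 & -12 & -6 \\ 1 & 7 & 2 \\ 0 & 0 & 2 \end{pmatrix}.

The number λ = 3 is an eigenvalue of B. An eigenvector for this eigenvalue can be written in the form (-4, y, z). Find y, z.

1, 0

We need (B - 3I)v = 0.
B - 3I = [[-3, -12, -6], [1, 4, 2], [0, 0, -1]].
Row 1: (-3)·-4 + (-12)·y + (-6)·z = 0
Row 2: (1)·-4 + (4)·y + (2)·z = 0
Row 3: (0)·-4 + (0)·y + (-1)·z = 0
Solving gives y = 1, z = 0.
Check: B·(-4, 1, 0) = (-12, 3, 0) = 3·(-4, 1, 0).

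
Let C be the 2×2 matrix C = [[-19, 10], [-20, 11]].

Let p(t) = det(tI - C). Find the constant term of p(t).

-9

p(t) = t^2 + 8t - 9.
The constant term is -9.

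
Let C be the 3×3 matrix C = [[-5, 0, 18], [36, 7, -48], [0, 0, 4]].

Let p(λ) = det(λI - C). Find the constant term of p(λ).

140

p(λ) = λ^3 - 6λ^2 - 27λ + 140.
The constant term is 140.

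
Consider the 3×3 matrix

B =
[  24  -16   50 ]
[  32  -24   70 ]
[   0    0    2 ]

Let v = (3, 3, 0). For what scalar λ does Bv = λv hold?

Compute Bv: B·(3, 3, 0) = (24, 24, 0).
Since Bv = λv, compare component 1: 24 = λ·3, so λ = 8.

8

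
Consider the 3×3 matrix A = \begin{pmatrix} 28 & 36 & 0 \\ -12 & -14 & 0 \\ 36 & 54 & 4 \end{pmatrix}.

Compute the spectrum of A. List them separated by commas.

The characteristic polynomial is p(s) = det(sI - A).
Expanding along the first row, p(s) = s^3 - 18s^2 + 96s - 160.
Rational-root test: s = 4 gives p(4) = 0.
Factor out (s - 4): p(s) = (s - 4)·(s^2 - 14s + 40).
The quadratic factors as (s - 4)·(s - 10).
Eigenvalues: 4, 4, 10.

4, 4, 10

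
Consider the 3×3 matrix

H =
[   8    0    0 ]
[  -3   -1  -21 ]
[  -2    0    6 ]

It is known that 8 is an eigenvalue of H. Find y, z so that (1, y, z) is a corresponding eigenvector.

2, -1

We need (H - 8I)v = 0.
H - 8I = [[0, 0, 0], [-3, -9, -21], [-2, 0, -2]].
Row 1: (0)·1 + (0)·y + (0)·z = 0
Row 2: (-3)·1 + (-9)·y + (-21)·z = 0
Row 3: (-2)·1 + (0)·y + (-2)·z = 0
Solving gives y = 2, z = -1.
Check: H·(1, 2, -1) = (8, 16, -8) = 8·(1, 2, -1).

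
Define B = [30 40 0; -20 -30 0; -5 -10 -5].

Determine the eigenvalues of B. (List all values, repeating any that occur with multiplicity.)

Set up det(lambda·I - B) = 0.
Expanding along the first row, p(lambda) = lambda^3 + 5·lambda^2 - 100·lambda - 500.
Since p(-5) = 0, lambda = -5 is a root.
Factor out (lambda + 5): p(lambda) = (lambda + 5)·(lambda^2 - 100).
The quadratic factors as (lambda + 10)·(lambda - 10).
Eigenvalues: -10, -5, 10.

-10, -5, 10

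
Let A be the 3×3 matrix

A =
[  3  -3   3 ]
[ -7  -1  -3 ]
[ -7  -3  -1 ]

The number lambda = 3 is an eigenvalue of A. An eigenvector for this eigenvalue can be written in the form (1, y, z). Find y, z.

We need (A - 3I)v = 0.
A - 3I = [[0, -3, 3], [-7, -4, -3], [-7, -3, -4]].
Row 1: (0)·1 + (-3)·y + (3)·z = 0
Row 2: (-7)·1 + (-4)·y + (-3)·z = 0
Row 3: (-7)·1 + (-3)·y + (-4)·z = 0
Solving gives y = -1, z = -1.
Check: A·(1, -1, -1) = (3, -3, -3) = 3·(1, -1, -1).

-1, -1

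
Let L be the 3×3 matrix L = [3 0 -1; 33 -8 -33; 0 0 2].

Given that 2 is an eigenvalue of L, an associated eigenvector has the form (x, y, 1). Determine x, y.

We need (L - 2I)v = 0.
L - 2I = [[1, 0, -1], [33, -10, -33], [0, 0, 0]].
Row 1: (1)·x + (0)·y + (-1)·1 = 0
Row 2: (33)·x + (-10)·y + (-33)·1 = 0
Row 3: (0)·x + (0)·y + (0)·1 = 0
Solving gives x = 1, y = 0.
Check: L·(1, 0, 1) = (2, 0, 2) = 2·(1, 0, 1).

1, 0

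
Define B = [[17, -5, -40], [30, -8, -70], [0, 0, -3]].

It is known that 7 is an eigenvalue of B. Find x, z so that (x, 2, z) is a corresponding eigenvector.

1, 0

We need (B - 7I)v = 0.
B - 7I = [[10, -5, -40], [30, -15, -70], [0, 0, -10]].
Row 1: (10)·x + (-5)·2 + (-40)·z = 0
Row 2: (30)·x + (-15)·2 + (-70)·z = 0
Row 3: (0)·x + (0)·2 + (-10)·z = 0
Solving gives x = 1, z = 0.
Check: B·(1, 2, 0) = (7, 14, 0) = 7·(1, 2, 0).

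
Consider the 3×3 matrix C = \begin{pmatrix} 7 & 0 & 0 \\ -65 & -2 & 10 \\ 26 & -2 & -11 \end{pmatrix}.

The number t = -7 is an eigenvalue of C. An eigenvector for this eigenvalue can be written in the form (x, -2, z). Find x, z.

We need (C + 7I)v = 0.
C + 7I = [[14, 0, 0], [-65, 5, 10], [26, -2, -4]].
Row 1: (14)·x + (0)·-2 + (0)·z = 0
Row 2: (-65)·x + (5)·-2 + (10)·z = 0
Row 3: (26)·x + (-2)·-2 + (-4)·z = 0
Solving gives x = 0, z = 1.
Check: C·(0, -2, 1) = (0, 14, -7) = -7·(0, -2, 1).

0, 1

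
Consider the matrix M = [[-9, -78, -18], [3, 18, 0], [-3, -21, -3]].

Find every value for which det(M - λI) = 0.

Compute the characteristic polynomial p(t) = det(tI - M).
Expanding the 3×3 determinant: p(t) = t^3 - 6t^2 - 9t + 54.
Since p(-3) = 0, t = -3 is a root.
Factor out (t + 3): p(t) = (t + 3)·(t^2 - 9t + 18).
The quadratic factors as (t - 3)·(t - 6).
Eigenvalues: -3, 3, 6.

-3, 3, 6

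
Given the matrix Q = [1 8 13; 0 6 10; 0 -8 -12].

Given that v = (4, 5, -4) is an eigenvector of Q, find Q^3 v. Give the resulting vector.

(-32, -40, 32)

First find the eigenvalue: Qv = (-8, -10, 8) = -2·(4, 5, -4), so λ = -2.
Then Q^3 v = λ^3·v = (-2)^3·(4, 5, -4) = -8·(4, 5, -4) = (-32, -40, 32).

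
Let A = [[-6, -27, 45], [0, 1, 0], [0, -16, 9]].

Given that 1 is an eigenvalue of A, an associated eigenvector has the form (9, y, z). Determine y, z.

We need (A - 1I)v = 0.
A - 1I = [[-7, -27, 45], [0, 0, 0], [0, -16, 8]].
Row 1: (-7)·9 + (-27)·y + (45)·z = 0
Row 2: (0)·9 + (0)·y + (0)·z = 0
Row 3: (0)·9 + (-16)·y + (8)·z = 0
Solving gives y = 1, z = 2.
Check: A·(9, 1, 2) = (9, 1, 2) = 1·(9, 1, 2).

1, 2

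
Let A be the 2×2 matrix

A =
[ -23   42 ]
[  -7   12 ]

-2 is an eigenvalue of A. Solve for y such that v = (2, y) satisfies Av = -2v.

1

We need (A + 2I)v = 0.
A + 2I = [[-21, 42], [-7, 14]].
Row 1: (-21)·2 + (42)·y = 0
Row 2: (-7)·2 + (14)·y = 0
Solving gives y = 1.
Check: A·(2, 1) = (-4, -2) = -2·(2, 1).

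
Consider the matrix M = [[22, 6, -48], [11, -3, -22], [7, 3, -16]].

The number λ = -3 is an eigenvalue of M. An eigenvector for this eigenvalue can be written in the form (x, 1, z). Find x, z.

We need (M + 3I)v = 0.
M + 3I = [[25, 6, -48], [11, 0, -22], [7, 3, -13]].
Row 1: (25)·x + (6)·1 + (-48)·z = 0
Row 2: (11)·x + (0)·1 + (-22)·z = 0
Row 3: (7)·x + (3)·1 + (-13)·z = 0
Solving gives x = -6, z = -3.
Check: M·(-6, 1, -3) = (18, -3, 9) = -3·(-6, 1, -3).

-6, -3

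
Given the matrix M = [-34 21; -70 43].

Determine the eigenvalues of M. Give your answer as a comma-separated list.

det(M - rI) = (-34 - r)(43 - r) - (21)·(-70) = r^2 - 9r + 8.
This factors as (r - 1)·(r - 8) = 0.
Eigenvalues: 1, 8.

1, 8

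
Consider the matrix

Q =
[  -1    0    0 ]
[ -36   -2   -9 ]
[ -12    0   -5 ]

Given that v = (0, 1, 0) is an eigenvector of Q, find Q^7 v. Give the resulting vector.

(0, -128, 0)

First find the eigenvalue: Qv = (0, -2, 0) = -2·(0, 1, 0), so λ = -2.
Then Q^7 v = λ^7·v = (-2)^7·(0, 1, 0) = -128·(0, 1, 0) = (0, -128, 0).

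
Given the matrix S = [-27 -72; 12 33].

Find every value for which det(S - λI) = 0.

-3, 9

det(S - tI) = (-27 - t)(33 - t) - (-72)·(12) = t^2 - 6t - 27.
This factors as (t + 3)·(t - 9) = 0.
Eigenvalues: -3, 9.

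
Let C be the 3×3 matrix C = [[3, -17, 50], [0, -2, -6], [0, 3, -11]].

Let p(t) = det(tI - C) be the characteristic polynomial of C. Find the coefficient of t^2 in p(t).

The coefficient of t^2 of det(tI - C) is −trace(C).
trace(C) = (3) + (-2) + (-11) = -10, so the coefficient is 10.

10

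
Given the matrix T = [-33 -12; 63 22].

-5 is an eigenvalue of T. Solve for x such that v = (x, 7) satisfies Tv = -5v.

-3

We need (T + 5I)v = 0.
T + 5I = [[-28, -12], [63, 27]].
Row 1: (-28)·x + (-12)·7 = 0
Row 2: (63)·x + (27)·7 = 0
Solving gives x = -3.
Check: T·(-3, 7) = (15, -35) = -5·(-3, 7).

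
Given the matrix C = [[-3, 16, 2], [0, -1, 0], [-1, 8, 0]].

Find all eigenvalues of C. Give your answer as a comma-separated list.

-2, -1, -1

The characteristic polynomial is p(s) = det(sI - C).
Expanding along the first row, p(s) = s^3 + 4s^2 + 5s + 2.
Rational-root test: s = -1 gives p(-1) = 0.
Dividing by (s + 1) leaves s^2 + 3s + 2.
The quadratic factors as (s + 2)·(s + 1).
Eigenvalues: -2, -1, -1.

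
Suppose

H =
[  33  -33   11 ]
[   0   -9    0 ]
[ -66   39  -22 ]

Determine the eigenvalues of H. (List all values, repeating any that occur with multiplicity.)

Set up det(λI - H) = 0.
Expanding the 3×3 determinant: p(λ) = λ^3 - 2λ^2 - 99λ.
Since p(-9) = 0, λ = -9 is a root.
Dividing by (λ + 9) leaves λ^2 - 11λ.
The quadratic factors as λ·(λ - 11).
Eigenvalues: -9, 0, 11.

-9, 0, 11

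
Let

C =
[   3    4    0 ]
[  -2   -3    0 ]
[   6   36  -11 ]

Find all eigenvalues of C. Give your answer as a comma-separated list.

Set up det(λI - C) = 0.
Cofactor expansion gives p(λ) = λ^3 + 11λ^2 - λ - 11.
Since p(-11) = 0, λ = -11 is a root.
Factor out (λ + 11): p(λ) = (λ + 11)·(λ^2 - 1).
The quadratic factors as (λ + 1)·(λ - 1).
Eigenvalues: -11, -1, 1.

-11, -1, 1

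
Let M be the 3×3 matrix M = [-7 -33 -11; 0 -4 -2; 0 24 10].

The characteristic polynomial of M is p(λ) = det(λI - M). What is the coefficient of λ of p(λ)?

p(λ) = λ^3 + λ^2 - 34λ + 56.
The coefficient of λ is -34.

-34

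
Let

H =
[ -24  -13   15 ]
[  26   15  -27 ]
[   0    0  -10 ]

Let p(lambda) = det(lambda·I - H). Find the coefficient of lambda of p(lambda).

68

p(lambda) = lambda^3 + 19·lambda^2 + 68·lambda - 220.
The coefficient of lambda is 68.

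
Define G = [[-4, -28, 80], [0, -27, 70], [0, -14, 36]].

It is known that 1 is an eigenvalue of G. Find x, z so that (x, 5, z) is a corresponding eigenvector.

4, 2

We need (G - 1I)v = 0.
G - 1I = [[-5, -28, 80], [0, -28, 70], [0, -14, 35]].
Row 1: (-5)·x + (-28)·5 + (80)·z = 0
Row 2: (0)·x + (-28)·5 + (70)·z = 0
Row 3: (0)·x + (-14)·5 + (35)·z = 0
Solving gives x = 4, z = 2.
Check: G·(4, 5, 2) = (4, 5, 2) = 1·(4, 5, 2).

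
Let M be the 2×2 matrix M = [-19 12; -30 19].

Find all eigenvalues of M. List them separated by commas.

-1, 1

det(M - λI) = (-19 - λ)(19 - λ) - (12)·(-30) = λ^2 - 1.
This factors as (λ + 1)·(λ - 1) = 0.
Eigenvalues: -1, 1.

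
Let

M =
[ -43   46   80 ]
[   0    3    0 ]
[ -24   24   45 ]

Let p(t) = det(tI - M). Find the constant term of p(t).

p(t) = t^3 - 5t^2 - 9t + 45.
The constant term is 45.

45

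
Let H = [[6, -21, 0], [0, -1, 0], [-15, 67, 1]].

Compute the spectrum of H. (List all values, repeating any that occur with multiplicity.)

Compute the characteristic polynomial p(t) = det(tI - H).
Expanding along the first row, p(t) = t^3 - 6t^2 - t + 6.
Since p(-1) = 0, t = -1 is a root.
Factor out (t + 1): p(t) = (t + 1)·(t^2 - 7t + 6).
The quadratic factors as (t - 1)·(t - 6).
Eigenvalues: -1, 1, 6.

-1, 1, 6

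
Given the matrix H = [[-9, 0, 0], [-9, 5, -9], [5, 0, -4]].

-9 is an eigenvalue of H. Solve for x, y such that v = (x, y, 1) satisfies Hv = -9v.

We need (H + 9I)v = 0.
H + 9I = [[0, 0, 0], [-9, 14, -9], [5, 0, 5]].
Row 1: (0)·x + (0)·y + (0)·1 = 0
Row 2: (-9)·x + (14)·y + (-9)·1 = 0
Row 3: (5)·x + (0)·y + (5)·1 = 0
Solving gives x = -1, y = 0.
Check: H·(-1, 0, 1) = (9, 0, -9) = -9·(-1, 0, 1).

-1, 0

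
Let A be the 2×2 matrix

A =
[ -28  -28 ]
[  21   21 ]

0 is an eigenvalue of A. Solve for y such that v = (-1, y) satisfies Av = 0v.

1

We need (A)v = 0.
A = [[-28, -28], [21, 21]].
Row 1: (-28)·-1 + (-28)·y = 0
Row 2: (21)·-1 + (21)·y = 0
Solving gives y = 1.
Check: A·(-1, 1) = (0, 0) = 0·(-1, 1).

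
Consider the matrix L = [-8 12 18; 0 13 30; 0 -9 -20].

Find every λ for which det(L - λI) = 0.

Compute the characteristic polynomial p(μ) = det(μI - L).
Expanding along the first row, p(μ) = μ^3 + 15μ^2 + 66μ + 80.
Rational-root test: μ = -8 gives p(-8) = 0.
Dividing by (μ + 8) leaves μ^2 + 7μ + 10.
The quadratic factors as (μ + 5)·(μ + 2).
Eigenvalues: -8, -5, -2.

-8, -5, -2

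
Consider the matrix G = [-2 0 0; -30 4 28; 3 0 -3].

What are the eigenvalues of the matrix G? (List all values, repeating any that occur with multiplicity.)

Compute the characteristic polynomial p(μ) = det(μI - G).
Cofactor expansion gives p(μ) = μ^3 + μ^2 - 14μ - 24.
Try μ = -3: p(-3) = 0, so -3 is a root.
Factor out (μ + 3): p(μ) = (μ + 3)·(μ^2 - 2μ - 8).
The quadratic factors as (μ + 2)·(μ - 4).
Eigenvalues: -3, -2, 4.

-3, -2, 4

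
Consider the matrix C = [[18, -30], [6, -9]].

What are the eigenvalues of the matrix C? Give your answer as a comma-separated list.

3, 6

det(C - sI) = (18 - s)(-9 - s) - (-30)·(6) = s^2 - 9s + 18.
This factors as (s - 3)·(s - 6) = 0.
Eigenvalues: 3, 6.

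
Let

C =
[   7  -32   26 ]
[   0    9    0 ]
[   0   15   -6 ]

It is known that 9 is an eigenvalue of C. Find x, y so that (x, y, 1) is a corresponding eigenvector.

-3, 1

We need (C - 9I)v = 0.
C - 9I = [[-2, -32, 26], [0, 0, 0], [0, 15, -15]].
Row 1: (-2)·x + (-32)·y + (26)·1 = 0
Row 2: (0)·x + (0)·y + (0)·1 = 0
Row 3: (0)·x + (15)·y + (-15)·1 = 0
Solving gives x = -3, y = 1.
Check: C·(-3, 1, 1) = (-27, 9, 9) = 9·(-3, 1, 1).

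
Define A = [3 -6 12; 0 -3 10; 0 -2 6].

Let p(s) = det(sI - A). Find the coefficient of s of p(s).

11

p(s) = s^3 - 6s^2 + 11s - 6.
The coefficient of s is 11.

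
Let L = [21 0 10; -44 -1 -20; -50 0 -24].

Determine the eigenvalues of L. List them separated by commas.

-4, -1, 1

Set up det(lambda·I - L) = 0.
Cofactor expansion gives p(lambda) = lambda^3 + 4·lambda^2 - lambda - 4.
Rational-root test: lambda = -1 gives p(-1) = 0.
Dividing by (lambda + 1) leaves lambda^2 + 3·lambda - 4.
The quadratic factors as (lambda + 4)·(lambda - 1).
Eigenvalues: -4, -1, 1.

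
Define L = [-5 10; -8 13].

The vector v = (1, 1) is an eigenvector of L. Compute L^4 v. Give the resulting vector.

(625, 625)

First find the eigenvalue: Lv = (5, 5) = 5·(1, 1), so λ = 5.
Then L^4 v = λ^4·v = 5^4·(1, 1) = 625·(1, 1) = (625, 625).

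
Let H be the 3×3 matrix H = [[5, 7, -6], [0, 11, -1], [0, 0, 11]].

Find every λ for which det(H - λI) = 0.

H is upper triangular, so its eigenvalues are the diagonal entries.
Diagonal: 5, 11, 11.

5, 11, 11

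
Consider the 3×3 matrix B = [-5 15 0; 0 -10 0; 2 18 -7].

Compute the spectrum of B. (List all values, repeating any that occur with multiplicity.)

Set up det(sI - B) = 0.
Expanding along the first row, p(s) = s^3 + 22s^2 + 155s + 350.
Since p(-5) = 0, s = -5 is a root.
Factor out (s + 5): p(s) = (s + 5)·(s^2 + 17s + 70).
The quadratic factors as (s + 10)·(s + 7).
Eigenvalues: -10, -7, -5.

-10, -7, -5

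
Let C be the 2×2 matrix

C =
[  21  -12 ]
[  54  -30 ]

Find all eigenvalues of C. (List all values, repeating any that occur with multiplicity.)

-6, -3

det(C - lambda·I) = (21 - lambda)(-30 - lambda) - (-12)·(54) = lambda^2 + 9·lambda + 18.
This factors as (lambda + 6)·(lambda + 3) = 0.
Eigenvalues: -6, -3.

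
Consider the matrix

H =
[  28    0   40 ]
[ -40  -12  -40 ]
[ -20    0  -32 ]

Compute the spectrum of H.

The characteristic polynomial is p(μ) = det(μI - H).
Cofactor expansion gives p(μ) = μ^3 + 16μ^2 - 48μ - 1152.
Try μ = 8: p(8) = 0, so 8 is a root.
Dividing by (μ - 8) leaves μ^2 + 24μ + 144.
The quadratic factor is (μ + 12)^2.
Eigenvalues: -12, -12, 8.

-12, -12, 8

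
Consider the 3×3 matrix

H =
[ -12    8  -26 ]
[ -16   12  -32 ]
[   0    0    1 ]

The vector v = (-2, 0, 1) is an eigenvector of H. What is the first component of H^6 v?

First find the eigenvalue: Hv = (-2, 0, 1) = 1·(-2, 0, 1), so λ = 1.
Then H^6 v = λ^6·v = 1^6·(-2, 0, 1) = 1·(-2, 0, 1) = (-2, 0, 1).

-2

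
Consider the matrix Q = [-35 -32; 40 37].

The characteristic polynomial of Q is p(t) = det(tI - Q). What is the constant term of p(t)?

-15

p(t) = t^2 - 2t - 15.
The constant term is -15.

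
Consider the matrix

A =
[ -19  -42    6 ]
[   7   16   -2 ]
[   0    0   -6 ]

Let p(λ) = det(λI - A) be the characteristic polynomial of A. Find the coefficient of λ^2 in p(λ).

The coefficient of λ^2 of det(λI - A) is −trace(A).
trace(A) = (-19) + (16) + (-6) = -9, so the coefficient is 9.

9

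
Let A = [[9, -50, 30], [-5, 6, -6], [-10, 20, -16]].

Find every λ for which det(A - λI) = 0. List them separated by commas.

-4, -1, 4

The characteristic polynomial is p(λ) = det(λI - A).
Cofactor expansion gives p(λ) = λ^3 + λ^2 - 16λ - 16.
Since p(-1) = 0, λ = -1 is a root.
Factor out (λ + 1): p(λ) = (λ + 1)·(λ^2 - 16).
The quadratic factors as (λ + 4)·(λ - 4).
Eigenvalues: -4, -1, 4.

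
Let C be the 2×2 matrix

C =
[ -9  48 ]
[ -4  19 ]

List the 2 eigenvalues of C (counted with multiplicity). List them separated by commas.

3, 7

det(C - μI) = (-9 - μ)(19 - μ) - (48)·(-4) = μ^2 - 10μ + 21.
This factors as (μ - 3)·(μ - 7) = 0.
Eigenvalues: 3, 7.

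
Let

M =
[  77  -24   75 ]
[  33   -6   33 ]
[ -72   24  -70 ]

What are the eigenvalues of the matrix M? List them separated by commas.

-6, 2, 5

Compute the characteristic polynomial p(t) = det(tI - M).
Expanding along the first row, p(t) = t^3 - t^2 - 32t + 60.
Rational-root test: t = 2 gives p(2) = 0.
Dividing by (t - 2) leaves t^2 + t - 30.
The quadratic factors as (t + 6)·(t - 5).
Eigenvalues: -6, 2, 5.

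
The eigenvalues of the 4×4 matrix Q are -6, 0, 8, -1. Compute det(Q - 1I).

-98

If Q has eigenvalues -6, 0, 8, -1, then Q - 1I has eigenvalues -7, -1, 7, -2.
det(Q - 1I) = (-7) · (-1) · (7) · (-2) = -98.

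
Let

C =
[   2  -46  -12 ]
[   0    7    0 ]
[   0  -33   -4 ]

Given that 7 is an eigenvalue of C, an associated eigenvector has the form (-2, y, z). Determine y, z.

1, -3

We need (C - 7I)v = 0.
C - 7I = [[-5, -46, -12], [0, 0, 0], [0, -33, -11]].
Row 1: (-5)·-2 + (-46)·y + (-12)·z = 0
Row 2: (0)·-2 + (0)·y + (0)·z = 0
Row 3: (0)·-2 + (-33)·y + (-11)·z = 0
Solving gives y = 1, z = -3.
Check: C·(-2, 1, -3) = (-14, 7, -21) = 7·(-2, 1, -3).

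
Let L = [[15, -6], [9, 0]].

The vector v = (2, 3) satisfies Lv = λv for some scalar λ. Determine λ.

Compute Lv: L·(2, 3) = (12, 18).
Since Lv = λv, compare component 1: 12 = λ·2, so λ = 6.

6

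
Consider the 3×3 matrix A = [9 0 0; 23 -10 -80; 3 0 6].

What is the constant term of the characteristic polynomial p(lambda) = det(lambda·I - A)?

p(0) = det(0·I − A) = det(−A) = (−1)^3·det(A).
det(A) = -540, so p(0) = 540.

540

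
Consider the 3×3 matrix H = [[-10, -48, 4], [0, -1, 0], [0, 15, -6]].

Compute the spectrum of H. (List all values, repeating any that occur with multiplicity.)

-10, -6, -1

Compute the characteristic polynomial p(s) = det(sI - H).
Cofactor expansion gives p(s) = s^3 + 17s^2 + 76s + 60.
Try s = -1: p(-1) = 0, so -1 is a root.
Factor out (s + 1): p(s) = (s + 1)·(s^2 + 16s + 60).
The quadratic factors as (s + 10)·(s + 6).
Eigenvalues: -10, -6, -1.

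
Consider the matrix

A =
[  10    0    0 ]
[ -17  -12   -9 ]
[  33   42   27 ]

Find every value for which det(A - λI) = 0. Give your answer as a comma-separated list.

Set up det(rI - A) = 0.
Cofactor expansion gives p(r) = r^3 - 25r^2 + 204r - 540.
Rational-root test: r = 6 gives p(6) = 0.
Dividing by (r - 6) leaves r^2 - 19r + 90.
The quadratic factors as (r - 9)·(r - 10).
Eigenvalues: 6, 9, 10.

6, 9, 10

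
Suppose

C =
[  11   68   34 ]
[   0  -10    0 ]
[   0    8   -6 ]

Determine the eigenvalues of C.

-10, -6, 11

The characteristic polynomial is p(λ) = det(λI - C).
Expanding the 3×3 determinant: p(λ) = λ^3 + 5λ^2 - 116λ - 660.
Try λ = -6: p(-6) = 0, so -6 is a root.
Dividing by (λ + 6) leaves λ^2 - λ - 110.
The quadratic factors as (λ + 10)·(λ - 11).
Eigenvalues: -10, -6, 11.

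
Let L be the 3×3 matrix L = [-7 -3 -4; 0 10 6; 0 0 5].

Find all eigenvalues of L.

L is upper triangular, so its eigenvalues are the diagonal entries.
Diagonal: -7, 10, 5.

-7, 5, 10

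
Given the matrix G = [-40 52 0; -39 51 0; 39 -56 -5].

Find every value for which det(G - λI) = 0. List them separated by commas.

-5, -1, 12

The characteristic polynomial is p(μ) = det(μI - G).
Expanding the 3×3 determinant: p(μ) = μ^3 - 6μ^2 - 67μ - 60.
Rational-root test: μ = -5 gives p(-5) = 0.
Dividing by (μ + 5) leaves μ^2 - 11μ - 12.
The quadratic factors as (μ + 1)·(μ - 12).
Eigenvalues: -5, -1, 12.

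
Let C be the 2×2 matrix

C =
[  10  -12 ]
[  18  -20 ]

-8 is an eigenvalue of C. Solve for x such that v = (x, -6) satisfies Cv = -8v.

-4

We need (C + 8I)v = 0.
C + 8I = [[18, -12], [18, -12]].
Row 1: (18)·x + (-12)·-6 = 0
Row 2: (18)·x + (-12)·-6 = 0
Solving gives x = -4.
Check: C·(-4, -6) = (32, 48) = -8·(-4, -6).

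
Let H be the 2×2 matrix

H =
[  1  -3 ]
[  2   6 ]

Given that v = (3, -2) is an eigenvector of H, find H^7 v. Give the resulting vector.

First find the eigenvalue: Hv = (9, -6) = 3·(3, -2), so λ = 3.
Then H^7 v = λ^7·v = 3^7·(3, -2) = 2187·(3, -2) = (6561, -4374).

(6561, -4374)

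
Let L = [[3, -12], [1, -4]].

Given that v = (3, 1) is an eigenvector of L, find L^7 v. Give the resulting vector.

(-3, -1)

First find the eigenvalue: Lv = (-3, -1) = -1·(3, 1), so λ = -1.
Then L^7 v = λ^7·v = (-1)^7·(3, 1) = -1·(3, 1) = (-3, -1).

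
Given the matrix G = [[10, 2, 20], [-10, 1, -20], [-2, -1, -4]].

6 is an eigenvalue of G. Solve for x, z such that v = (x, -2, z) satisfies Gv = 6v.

We need (G - 6I)v = 0.
G - 6I = [[4, 2, 20], [-10, -5, -20], [-2, -1, -10]].
Row 1: (4)·x + (2)·-2 + (20)·z = 0
Row 2: (-10)·x + (-5)·-2 + (-20)·z = 0
Row 3: (-2)·x + (-1)·-2 + (-10)·z = 0
Solving gives x = 1, z = 0.
Check: G·(1, -2, 0) = (6, -12, 0) = 6·(1, -2, 0).

1, 0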